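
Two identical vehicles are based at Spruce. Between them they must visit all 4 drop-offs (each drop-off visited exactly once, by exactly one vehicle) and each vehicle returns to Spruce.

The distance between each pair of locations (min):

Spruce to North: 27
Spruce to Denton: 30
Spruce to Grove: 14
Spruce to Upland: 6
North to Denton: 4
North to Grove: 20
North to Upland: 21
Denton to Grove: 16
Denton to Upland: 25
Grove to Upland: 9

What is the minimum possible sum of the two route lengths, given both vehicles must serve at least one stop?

There are 2^3 − 1 = 7 ways to divide the 4 stops into two non-empty groups. For each, the best each vehicle can do is its own shortest tour through its group:
  {North} + {Denton, Grove, Upland}: 54 + 61 = 115
  {Denton} + {North, Grove, Upland}: 60 + 61 = 121
  {North, Denton} + {Grove, Upland}: 61 + 29 = 90
  {Grove} + {North, Denton, Upland}: 28 + 61 = 89
  {North, Grove} + {Denton, Upland}: 61 + 61 = 122
  {Denton, Grove} + {North, Upland}: 60 + 54 = 114
  … (7 splits in total)
  {North, Denton, Grove} + {Upland}: 61 + 12 = 73  ← best
Best: vehicle 1 Spruce → North → Denton → Grove → Spruce = 61; vehicle 2 Spruce → Upland → Spruce = 12; combined 73.

73 min — the smallest possible combined total.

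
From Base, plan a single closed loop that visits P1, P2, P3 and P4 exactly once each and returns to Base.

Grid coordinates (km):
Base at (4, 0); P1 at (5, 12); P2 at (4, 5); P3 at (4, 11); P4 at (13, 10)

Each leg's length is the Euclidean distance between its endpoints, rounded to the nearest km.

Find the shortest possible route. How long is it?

33 km — the shortest possible round trip.

Base - P1 - P2 - P3 - P4 - Base: 12+7+6+9+13 = 47
Base - P1 - P2 - P4 - P3 - Base: 12+7+10+9+11 = 49
Base - P1 - P3 - P2 - P4 - Base: 12+1+6+10+13 = 42
Base - P1 - P3 - P4 - P2 - Base: 12+1+9+10+5 = 37
Base - P1 - P4 - P2 - P3 - Base: 12+8+10+6+11 = 47
Base - P1 - P4 - P3 - P2 - Base: 12+8+9+6+5 = 40
Base - P2 - P1 - P3 - P4 - Base: 5+7+1+9+13 = 35
Base - P2 - P1 - P4 - P3 - Base: 5+7+8+9+11 = 40
Base - P2 - P3 - P1 - P4 - Base: 5+6+1+8+13 = 33
Base - P2 - P4 - P1 - P3 - Base: 5+10+8+1+11 = 35
Base - P3 - P1 - P2 - P4 - Base: 11+1+7+10+13 = 42
Base - P3 - P2 - P1 - P4 - Base: 11+6+7+8+13 = 45
The minimum is 33.
One optimal route: Base → P2 → P3 → P1 → P4 → Base (or its reverse).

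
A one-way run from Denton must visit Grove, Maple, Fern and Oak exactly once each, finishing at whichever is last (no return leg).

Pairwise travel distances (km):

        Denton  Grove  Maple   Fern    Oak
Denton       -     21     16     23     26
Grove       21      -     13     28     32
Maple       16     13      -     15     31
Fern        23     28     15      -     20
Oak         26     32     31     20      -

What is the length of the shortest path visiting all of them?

69 km — the minimum one-way total.

There are 4! = 24 possible orderings.
Denton→Grove→Maple→Fern→Oak: 21+13+15+20 = 69
Denton→Grove→Maple→Oak→Fern: 21+13+31+20 = 85
Denton→Grove→Fern→Maple→Oak: 21+28+15+31 = 95
Denton→Grove→Fern→Oak→Maple: 21+28+20+31 = 100
Denton→Grove→Oak→Maple→Fern: 21+32+31+15 = 99
Denton→Grove→Oak→Fern→Maple: 21+32+20+15 = 88
Denton→Maple→Grove→Fern→Oak: 16+13+28+20 = 77
Denton→Maple→Grove→Oak→Fern: 16+13+32+20 = 81
Denton→Maple→Fern→Grove→Oak: 16+15+28+32 = 91
Denton→Maple→Fern→Oak→Grove: 16+15+20+32 = 83
Denton→Maple→Oak→Grove→Fern: 16+31+32+28 = 107
Denton→Maple→Oak→Fern→Grove: 16+31+20+28 = 95
Denton→Fern→Grove→Maple→Oak: 23+28+13+31 = 95
Denton→Fern→Grove→Oak→Maple: 23+28+32+31 = 114
… (10 more)
The minimum is 69.
One shortest path: Denton → Grove → Maple → Fern → Oak.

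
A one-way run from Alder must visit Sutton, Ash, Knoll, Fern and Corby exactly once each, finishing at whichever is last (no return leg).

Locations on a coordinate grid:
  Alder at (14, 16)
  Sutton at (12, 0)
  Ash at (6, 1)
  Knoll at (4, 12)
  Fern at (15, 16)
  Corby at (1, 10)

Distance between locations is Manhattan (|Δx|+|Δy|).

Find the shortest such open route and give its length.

There are 5! = 120 possible orderings.
Alder→Sutton→Ash→Knoll→Fern→Corby: 18+7+13+15+20 = 73
Alder→Sutton→Ash→Knoll→Corby→Fern: 18+7+13+5+20 = 63
Alder→Sutton→Ash→Fern→Knoll→Corby: 18+7+24+15+5 = 69
Alder→Sutton→Ash→Fern→Corby→Knoll: 18+7+24+20+5 = 74
Alder→Sutton→Ash→Corby→Knoll→Fern: 18+7+14+5+15 = 59
Alder→Sutton→Ash→Corby→Fern→Knoll: 18+7+14+20+15 = 74
Alder→Sutton→Knoll→Ash→Fern→Corby: 18+20+13+24+20 = 95
Alder→Sutton→Knoll→Ash→Corby→Fern: 18+20+13+14+20 = 85
Alder→Sutton→Knoll→Fern→Ash→Corby: 18+20+15+24+14 = 91
Alder→Sutton→Knoll→Fern→Corby→Ash: 18+20+15+20+14 = 87
Alder→Sutton→Knoll→Corby→Ash→Fern: 18+20+5+14+24 = 81
Alder→Sutton→Knoll→Corby→Fern→Ash: 18+20+5+20+24 = 87
Alder→Sutton→Fern→Ash→Knoll→Corby: 18+19+24+13+5 = 79
Alder→Sutton→Fern→Ash→Corby→Knoll: 18+19+24+14+5 = 80
… (106 more)
Alder→Fern→Knoll→Corby→Ash→Sutton: 1+15+5+14+7 = 42  ← best
The minimum is 42.
One shortest path: Alder → Fern → Knoll → Corby → Ash → Sutton.

Shortest open route: 42.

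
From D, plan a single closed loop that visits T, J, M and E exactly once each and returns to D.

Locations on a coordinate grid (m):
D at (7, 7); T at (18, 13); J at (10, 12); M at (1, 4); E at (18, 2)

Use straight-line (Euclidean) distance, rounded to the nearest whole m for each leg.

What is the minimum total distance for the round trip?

There are 12 distinct closed tours to check (reversals are equivalent).
D → T → J → M → E → D: 13+8+12+17+12 = 62
D → T → J → E → M → D: 13+8+13+17+7 = 58
D → T → M → J → E → D: 13+19+12+13+12 = 69
D → T → M → E → J → D: 13+19+17+13+6 = 68
D → T → E → J → M → D: 13+11+13+12+7 = 56
D → T → E → M → J → D: 13+11+17+12+6 = 59
D → J → T → M → E → D: 6+8+19+17+12 = 62
D → J → T → E → M → D: 6+8+11+17+7 = 49
D → J → M → T → E → D: 6+12+19+11+12 = 60
D → J → E → T → M → D: 6+13+11+19+7 = 56
D → M → T → J → E → D: 7+19+8+13+12 = 59
D → M → J → T → E → D: 7+12+8+11+12 = 50
The minimum is 49.
One optimal route: D → J → T → E → M → D (or its reverse).

Shortest round trip = 49 m.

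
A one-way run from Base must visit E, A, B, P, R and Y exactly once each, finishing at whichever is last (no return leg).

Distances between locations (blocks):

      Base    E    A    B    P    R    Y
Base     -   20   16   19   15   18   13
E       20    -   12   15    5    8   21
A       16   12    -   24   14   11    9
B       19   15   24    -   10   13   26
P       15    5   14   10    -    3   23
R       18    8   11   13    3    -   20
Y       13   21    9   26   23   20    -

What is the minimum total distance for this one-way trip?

There are 6! = 720 possible orderings.
Base - E - A - B - P - R - Y: 20+12+24+10+3+20 = 89
Base - E - A - B - P - Y - R: 20+12+24+10+23+20 = 109
Base - E - A - B - R - P - Y: 20+12+24+13+3+23 = 95
Base - E - A - B - R - Y - P: 20+12+24+13+20+23 = 112
Base - E - A - B - Y - P - R: 20+12+24+26+23+3 = 108
Base - E - A - B - Y - R - P: 20+12+24+26+20+3 = 105
Base - E - A - P - B - R - Y: 20+12+14+10+13+20 = 89
Base - E - A - P - B - Y - R: 20+12+14+10+26+20 = 102
… (712 more)
Base - Y - A - E - P - R - B: 13+9+12+5+3+13 = 55  ← best
The minimum is 55.
One shortest path: Base → Y → A → E → P → R → B.

Minimum one-way distance = 55 blocks.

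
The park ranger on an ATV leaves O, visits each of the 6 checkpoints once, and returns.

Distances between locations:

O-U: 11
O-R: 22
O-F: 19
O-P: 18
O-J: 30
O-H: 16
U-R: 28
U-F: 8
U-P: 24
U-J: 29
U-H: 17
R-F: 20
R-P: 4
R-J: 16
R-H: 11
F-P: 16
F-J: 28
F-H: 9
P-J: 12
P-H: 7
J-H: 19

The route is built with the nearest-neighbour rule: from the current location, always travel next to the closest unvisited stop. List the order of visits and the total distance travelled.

From O: distances to unvisited — U=11, H=16, P=18, F=19, R=22, J=30. Nearest is U (11).
From U: distances to unvisited — F=8, H=17, P=24, R=28, J=29. Nearest is F (8).
From F: distances to unvisited — H=9, P=16, R=20, J=28. Nearest is H (9).
From H: distances to unvisited — P=7, R=11, J=19. Nearest is P (7).
From P: distances to unvisited — R=4, J=12. Nearest is R (4).
From R: distances to unvisited — J=16. Nearest is J (16).
Return J→O: 30.
Total = 11 + 8 + 9 + 7 + 4 + 16 + 30 = 85.

Total distance 85 via the nearest-neighbour route O → U → F → H → P → R → J → O.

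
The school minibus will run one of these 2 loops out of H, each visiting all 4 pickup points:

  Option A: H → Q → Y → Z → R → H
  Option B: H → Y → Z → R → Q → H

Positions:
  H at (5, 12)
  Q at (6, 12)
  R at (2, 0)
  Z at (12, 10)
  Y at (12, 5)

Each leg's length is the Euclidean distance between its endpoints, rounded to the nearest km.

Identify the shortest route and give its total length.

Shortest is Option A, total 41 km.

Option A: 1 + 9 + 5 + 14 + 12 = 41
Option B: 10 + 5 + 14 + 13 + 1 = 43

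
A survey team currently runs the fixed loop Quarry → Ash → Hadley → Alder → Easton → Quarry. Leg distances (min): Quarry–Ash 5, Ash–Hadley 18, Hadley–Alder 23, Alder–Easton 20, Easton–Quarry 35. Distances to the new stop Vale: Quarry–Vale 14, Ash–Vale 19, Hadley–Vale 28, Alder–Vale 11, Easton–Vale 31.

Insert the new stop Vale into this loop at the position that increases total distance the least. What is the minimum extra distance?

Insertion cost between consecutive stops i–j is d(i,Vale) + d(Vale,j) − d(i,j):
  between Quarry and Ash: 14 + 19 − 5 = 28
  between Ash and Hadley: 19 + 28 − 18 = 29
  between Hadley and Alder: 28 + 11 − 23 = 16
  between Alder and Easton: 11 + 31 − 20 = 22
  between Easton and Quarry: 31 + 14 − 35 = 10
Cheapest insertion is between Easton and Quarry, adding 10.
New total = 101 + 10 = 111.

Adding 10 min by placing Vale on the Easton–Quarry leg.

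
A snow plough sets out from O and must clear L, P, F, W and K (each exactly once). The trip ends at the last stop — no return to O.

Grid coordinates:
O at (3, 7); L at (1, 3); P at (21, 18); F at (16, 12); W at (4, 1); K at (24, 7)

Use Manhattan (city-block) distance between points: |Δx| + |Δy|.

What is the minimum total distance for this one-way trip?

There are 5! = 120 possible orderings.
O → L → P → F → W → K: 6+35+11+23+26 = 101
O → L → P → F → K → W: 6+35+11+13+26 = 91
O → L → P → W → F → K: 6+35+34+23+13 = 111
O → L → P → W → K → F: 6+35+34+26+13 = 114
O → L → P → K → F → W: 6+35+14+13+23 = 91
O → L → P → K → W → F: 6+35+14+26+23 = 104
O → L → F → P → W → K: 6+24+11+34+26 = 101
O → L → F → P → K → W: 6+24+11+14+26 = 81
O → L → F → W → P → K: 6+24+23+34+14 = 101
O → L → F → W → K → P: 6+24+23+26+14 = 93
O → L → F → K → P → W: 6+24+13+14+34 = 91
O → L → F → K → W → P: 6+24+13+26+34 = 103
O → L → W → P → F → K: 6+5+34+11+13 = 69
O → L → W → P → K → F: 6+5+34+14+13 = 72
… (106 more)
O → L → W → F → P → K: 6+5+23+11+14 = 59  ← best
The minimum is 59.
One shortest path: O → L → W → F → P → K.

Shortest open route: 59.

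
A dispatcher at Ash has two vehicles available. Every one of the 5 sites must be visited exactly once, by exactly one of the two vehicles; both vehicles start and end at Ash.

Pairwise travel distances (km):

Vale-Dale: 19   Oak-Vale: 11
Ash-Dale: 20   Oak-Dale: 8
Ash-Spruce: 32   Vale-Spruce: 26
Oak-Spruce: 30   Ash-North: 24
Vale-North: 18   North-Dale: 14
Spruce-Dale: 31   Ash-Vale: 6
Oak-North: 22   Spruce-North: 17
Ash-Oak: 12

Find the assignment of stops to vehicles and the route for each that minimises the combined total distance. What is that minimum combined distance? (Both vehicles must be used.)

Check every non-empty split of the stops between the two vehicles; for each half take its own optimal tour:
  {Oak} + {Vale, Spruce, North, Dale}: 24 + 83 = 107
  {Vale} + {Oak, Spruce, North, Dale}: 12 + 83 = 95
  {Oak, Vale} + {Spruce, North, Dale}: 29 + 83 = 112
  {Spruce} + {Oak, Vale, North, Dale}: 64 + 58 = 122
  {Oak, Spruce} + {Vale, North, Dale}: 74 + 58 = 132
  {Vale, Spruce} + {Oak, North, Dale}: 64 + 58 = 122
  … (15 splits in total)
Best: vehicle 1 Ash → Vale → Ash = 12; vehicle 2 Ash → Oak → Dale → North → Spruce → Ash = 83; combined 95.

95 km — the smallest possible combined total.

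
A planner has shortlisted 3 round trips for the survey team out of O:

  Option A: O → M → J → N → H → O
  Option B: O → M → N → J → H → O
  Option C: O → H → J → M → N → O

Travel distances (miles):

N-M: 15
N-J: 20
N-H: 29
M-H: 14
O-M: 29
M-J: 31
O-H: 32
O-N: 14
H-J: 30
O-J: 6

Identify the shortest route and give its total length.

Option A: 29 + 31 + 20 + 29 + 32 = 141
Option B: 29 + 15 + 20 + 30 + 32 = 126
Option C: 32 + 30 + 31 + 15 + 14 = 122

Shortest is Option C, total 122 miles.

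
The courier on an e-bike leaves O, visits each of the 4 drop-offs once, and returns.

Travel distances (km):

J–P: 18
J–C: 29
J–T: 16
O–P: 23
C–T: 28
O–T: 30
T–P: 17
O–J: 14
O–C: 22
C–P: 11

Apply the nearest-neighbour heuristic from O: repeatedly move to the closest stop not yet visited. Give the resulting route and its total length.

O → [J:14 / C:22 / P:23 / T:30] → J (14)
J → [T:16 / P:18 / C:29] → T (16)
T → [P:17 / C:28] → P (17)
P → [C:11] → C (11)
Return C→O: 22.
Total = 14 + 16 + 17 + 11 + 22 = 80.

Total distance 80 km via the nearest-neighbour route O → J → T → P → C → O.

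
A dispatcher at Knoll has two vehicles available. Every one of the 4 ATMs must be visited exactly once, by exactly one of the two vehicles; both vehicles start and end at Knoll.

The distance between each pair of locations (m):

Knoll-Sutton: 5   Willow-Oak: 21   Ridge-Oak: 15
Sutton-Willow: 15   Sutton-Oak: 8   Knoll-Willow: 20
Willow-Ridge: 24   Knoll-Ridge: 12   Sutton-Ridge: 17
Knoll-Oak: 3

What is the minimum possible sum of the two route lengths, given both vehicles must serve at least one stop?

62 m — the smallest possible combined total.

Check every non-empty split of the stops between the two vehicles; for each half take its own optimal tour:
  {Sutton} + {Willow, Ridge, Oak}: 10 + 60 = 70
  {Willow} + {Sutton, Ridge, Oak}: 40 + 40 = 80
  {Sutton, Willow} + {Ridge, Oak}: 40 + 30 = 70
  {Ridge} + {Sutton, Willow, Oak}: 24 + 44 = 68
  {Sutton, Ridge} + {Willow, Oak}: 34 + 44 = 78
  {Willow, Ridge} + {Sutton, Oak}: 56 + 16 = 72
  … (7 splits in total)
  {Sutton, Willow, Ridge} + {Oak}: 56 + 6 = 62  ← best
Best: vehicle 1 Knoll → Sutton → Willow → Ridge → Knoll = 56; vehicle 2 Knoll → Oak → Knoll = 6; combined 62.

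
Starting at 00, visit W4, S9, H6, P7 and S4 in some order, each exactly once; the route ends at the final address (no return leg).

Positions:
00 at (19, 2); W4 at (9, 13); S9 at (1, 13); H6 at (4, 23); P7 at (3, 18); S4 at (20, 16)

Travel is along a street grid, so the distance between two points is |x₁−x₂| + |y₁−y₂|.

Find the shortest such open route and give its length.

Minimum one-way distance = 50.

There are 5! = 120 possible orderings.
00 → W4 → S9 → H6 → P7 → S4: 21+8+13+6+19 = 67
00 → W4 → S9 → H6 → S4 → P7: 21+8+13+23+19 = 84
00 → W4 → S9 → P7 → H6 → S4: 21+8+7+6+23 = 65
00 → W4 → S9 → P7 → S4 → H6: 21+8+7+19+23 = 78
00 → W4 → S9 → S4 → H6 → P7: 21+8+22+23+6 = 80
00 → W4 → S9 → S4 → P7 → H6: 21+8+22+19+6 = 76
00 → W4 → H6 → S9 → P7 → S4: 21+15+13+7+19 = 75
00 → W4 → H6 → S9 → S4 → P7: 21+15+13+22+19 = 90
00 → W4 → H6 → P7 → S9 → S4: 21+15+6+7+22 = 71
00 → W4 → H6 → P7 → S4 → S9: 21+15+6+19+22 = 83
00 → W4 → H6 → S4 → S9 → P7: 21+15+23+22+7 = 88
00 → W4 → H6 → S4 → P7 → S9: 21+15+23+19+7 = 85
00 → W4 → P7 → S9 → H6 → S4: 21+11+7+13+23 = 75
00 → W4 → P7 → S9 → S4 → H6: 21+11+7+22+23 = 84
… (106 more)
00 → S4 → W4 → S9 → P7 → H6: 15+14+8+7+6 = 50  ← best
The minimum is 50.
One shortest path: 00 → S4 → W4 → S9 → P7 → H6.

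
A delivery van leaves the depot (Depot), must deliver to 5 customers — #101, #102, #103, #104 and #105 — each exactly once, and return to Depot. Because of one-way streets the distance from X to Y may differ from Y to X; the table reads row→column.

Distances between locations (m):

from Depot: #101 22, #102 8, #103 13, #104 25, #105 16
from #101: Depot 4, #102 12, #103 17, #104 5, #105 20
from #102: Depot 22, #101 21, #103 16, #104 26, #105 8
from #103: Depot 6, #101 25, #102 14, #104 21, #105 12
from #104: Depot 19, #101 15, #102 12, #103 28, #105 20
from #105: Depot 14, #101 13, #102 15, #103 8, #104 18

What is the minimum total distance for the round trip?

Depot→#101→#102→#103→#104→#105→Depot: 22+12+16+21+20+14 = 105
Depot→#101→#102→#103→#105→#104→Depot: 22+12+16+12+18+19 = 99
Depot→#101→#102→#104→#103→#105→Depot: 22+12+26+28+12+14 = 114
Depot→#101→#102→#104→#105→#103→Depot: 22+12+26+20+8+6 = 94
Depot→#101→#102→#105→#103→#104→Depot: 22+12+8+8+21+19 = 90
Depot→#101→#102→#105→#104→#103→Depot: 22+12+8+18+28+6 = 94
Depot→#101→#103→#102→#104→#105→Depot: 22+17+14+26+20+14 = 113
Depot→#101→#103→#102→#105→#104→Depot: 22+17+14+8+18+19 = 98
Depot→#101→#103→#104→#102→#105→Depot: 22+17+21+12+8+14 = 94
Depot→#101→#103→#104→#105→#102→Depot: 22+17+21+20+15+22 = 117
Depot→#101→#103→#105→#102→#104→Depot: 22+17+12+15+26+19 = 111
Depot→#101→#103→#105→#104→#102→Depot: 22+17+12+18+12+22 = 103
Depot→#101→#104→#102→#103→#105→Depot: 22+5+12+16+12+14 = 81
Depot→#101→#104→#102→#105→#103→Depot: 22+5+12+8+8+6 = 61
… (106 more)
The minimum is 61.
One optimal route: Depot → #101 → #104 → #102 → #105 → #103 → Depot.

61 m — the shortest possible round trip.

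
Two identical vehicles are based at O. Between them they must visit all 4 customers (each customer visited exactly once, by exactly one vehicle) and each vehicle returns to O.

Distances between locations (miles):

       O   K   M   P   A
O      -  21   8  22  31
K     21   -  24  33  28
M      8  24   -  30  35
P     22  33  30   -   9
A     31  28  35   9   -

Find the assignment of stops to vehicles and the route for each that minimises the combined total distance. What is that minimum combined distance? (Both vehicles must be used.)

Check every non-empty split of the stops between the two vehicles; for each half take its own optimal tour:
  {K} + {M, P, A}: 42 + 74 = 116
  {M} + {K, P, A}: 16 + 80 = 96
  {K, M} + {P, A}: 53 + 62 = 115
  {P} + {K, M, A}: 44 + 91 = 135
  {K, P} + {M, A}: 76 + 74 = 150
  {M, P} + {K, A}: 60 + 80 = 140
  … (7 splits in total)
Best: vehicle 1 O → M → O = 16; vehicle 2 O → K → A → P → O = 80; combined 96.

96 miles — the smallest possible combined total.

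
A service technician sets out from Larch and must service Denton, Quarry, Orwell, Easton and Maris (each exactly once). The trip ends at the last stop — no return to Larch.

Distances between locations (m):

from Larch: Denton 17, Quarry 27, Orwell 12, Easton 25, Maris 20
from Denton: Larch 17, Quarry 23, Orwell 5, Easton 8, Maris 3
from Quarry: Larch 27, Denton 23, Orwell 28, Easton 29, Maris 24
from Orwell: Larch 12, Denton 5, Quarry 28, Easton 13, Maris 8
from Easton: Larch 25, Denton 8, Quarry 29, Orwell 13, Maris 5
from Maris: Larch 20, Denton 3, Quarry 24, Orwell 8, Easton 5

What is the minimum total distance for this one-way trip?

Minimum one-way distance = 54 m.

There are 5! = 120 possible orderings.
Larch → Denton → Quarry → Orwell → Easton → Maris: 17+23+28+13+5 = 86
Larch → Denton → Quarry → Orwell → Maris → Easton: 17+23+28+8+5 = 81
Larch → Denton → Quarry → Easton → Orwell → Maris: 17+23+29+13+8 = 90
Larch → Denton → Quarry → Easton → Maris → Orwell: 17+23+29+5+8 = 82
Larch → Denton → Quarry → Maris → Orwell → Easton: 17+23+24+8+13 = 85
Larch → Denton → Quarry → Maris → Easton → Orwell: 17+23+24+5+13 = 82
Larch → Denton → Orwell → Quarry → Easton → Maris: 17+5+28+29+5 = 84
Larch → Denton → Orwell → Quarry → Maris → Easton: 17+5+28+24+5 = 79
Larch → Denton → Orwell → Easton → Quarry → Maris: 17+5+13+29+24 = 88
Larch → Denton → Orwell → Easton → Maris → Quarry: 17+5+13+5+24 = 64
Larch → Denton → Orwell → Maris → Quarry → Easton: 17+5+8+24+29 = 83
Larch → Denton → Orwell → Maris → Easton → Quarry: 17+5+8+5+29 = 64
Larch → Denton → Easton → Quarry → Orwell → Maris: 17+8+29+28+8 = 90
Larch → Denton → Easton → Quarry → Maris → Orwell: 17+8+29+24+8 = 86
… (106 more)
Larch → Orwell → Denton → Easton → Maris → Quarry: 12+5+8+5+24 = 54  ← best
The minimum is 54.
One shortest path: Larch → Orwell → Denton → Easton → Maris → Quarry.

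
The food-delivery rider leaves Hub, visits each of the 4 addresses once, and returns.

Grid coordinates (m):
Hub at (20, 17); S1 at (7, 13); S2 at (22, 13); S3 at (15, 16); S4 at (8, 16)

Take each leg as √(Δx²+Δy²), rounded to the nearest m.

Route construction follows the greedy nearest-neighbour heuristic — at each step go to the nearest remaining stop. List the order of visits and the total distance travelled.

Hub → [S2:4 / S3:5 / S4:12 / S1:14] → S2 (4)
S2 → [S3:8 / S4:14 / S1:15] → S3 (8)
S3 → [S4:7 / S1:9] → S4 (7)
S4 → [S1:3] → S1 (3)
Return S1→Hub: 14.
Total = 4 + 8 + 7 + 3 + 14 = 36.

36 m along Hub → S2 → S3 → S4 → S1 → Hub.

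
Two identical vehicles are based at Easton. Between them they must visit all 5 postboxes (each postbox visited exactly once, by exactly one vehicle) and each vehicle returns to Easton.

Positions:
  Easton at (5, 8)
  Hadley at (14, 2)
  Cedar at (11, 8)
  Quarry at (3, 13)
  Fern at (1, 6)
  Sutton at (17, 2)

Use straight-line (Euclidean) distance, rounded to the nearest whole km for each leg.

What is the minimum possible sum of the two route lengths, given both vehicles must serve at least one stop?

Minimum combined distance: 44 km.

Check every non-empty split of the stops between the two vehicles; for each half take its own optimal tour:
  {Hadley} + {Cedar, Quarry, Fern, Sutton}: 22 + 41 = 63
  {Cedar} + {Hadley, Quarry, Fern, Sutton}: 12 + 42 = 54
  {Hadley, Cedar} + {Quarry, Fern, Sutton}: 24 + 41 = 65
  {Quarry} + {Hadley, Cedar, Fern, Sutton}: 10 + 35 = 45
  {Hadley, Quarry} + {Cedar, Fern, Sutton}: 32 + 34 = 66
  {Cedar, Quarry} + {Hadley, Fern, Sutton}: 20 + 34 = 54
  … (15 splits in total)
  {Fern} + {Hadley, Cedar, Quarry, Sutton}: 8 + 36 = 44  ← best
Best: vehicle 1 Easton → Fern → Easton = 8; vehicle 2 Easton → Hadley → Sutton → Cedar → Quarry → Easton = 36; combined 44.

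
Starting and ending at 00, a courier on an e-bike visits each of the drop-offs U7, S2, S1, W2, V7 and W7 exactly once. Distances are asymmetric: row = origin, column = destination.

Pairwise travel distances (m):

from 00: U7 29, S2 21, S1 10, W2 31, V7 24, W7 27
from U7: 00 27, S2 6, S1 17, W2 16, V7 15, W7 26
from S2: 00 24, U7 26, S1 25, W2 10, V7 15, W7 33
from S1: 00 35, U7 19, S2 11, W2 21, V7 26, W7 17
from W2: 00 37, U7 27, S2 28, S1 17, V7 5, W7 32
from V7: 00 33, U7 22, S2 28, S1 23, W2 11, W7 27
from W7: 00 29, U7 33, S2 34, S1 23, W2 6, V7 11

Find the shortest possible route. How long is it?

00 → U7 → S2 → S1 → W2 → V7 → W7 → 00: 29+6+25+21+5+27+29 = 142
00 → U7 → S2 → S1 → W2 → W7 → V7 → 00: 29+6+25+21+32+11+33 = 157
00 → U7 → S2 → S1 → V7 → W2 → W7 → 00: 29+6+25+26+11+32+29 = 158
00 → U7 → S2 → S1 → V7 → W7 → W2 → 00: 29+6+25+26+27+6+37 = 156
00 → U7 → S2 → S1 → W7 → W2 → V7 → 00: 29+6+25+17+6+5+33 = 121
00 → U7 → S2 → S1 → W7 → V7 → W2 → 00: 29+6+25+17+11+11+37 = 136
00 → U7 → S2 → W2 → S1 → V7 → W7 → 00: 29+6+10+17+26+27+29 = 144
00 → U7 → S2 → W2 → S1 → W7 → V7 → 00: 29+6+10+17+17+11+33 = 123
… (712 more)
00 → S1 → W7 → W2 → V7 → U7 → S2 → 00: 10+17+6+5+22+6+24 = 90  ← best
The minimum is 90.
One optimal route: 00 → S1 → W7 → W2 → V7 → U7 → S2 → 00.

Shortest round trip = 90 m.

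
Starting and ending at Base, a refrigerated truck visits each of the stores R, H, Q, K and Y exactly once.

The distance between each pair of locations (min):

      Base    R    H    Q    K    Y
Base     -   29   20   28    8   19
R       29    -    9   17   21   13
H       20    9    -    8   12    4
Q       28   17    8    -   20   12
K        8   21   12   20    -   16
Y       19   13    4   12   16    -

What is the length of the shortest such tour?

Base-R-H-Q-K-Y-Base: 29+9+8+20+16+19 = 101
Base-R-H-Q-Y-K-Base: 29+9+8+12+16+8 = 82
Base-R-H-K-Q-Y-Base: 29+9+12+20+12+19 = 101
Base-R-H-K-Y-Q-Base: 29+9+12+16+12+28 = 106
Base-R-H-Y-Q-K-Base: 29+9+4+12+20+8 = 82
Base-R-H-Y-K-Q-Base: 29+9+4+16+20+28 = 106
Base-R-Q-H-K-Y-Base: 29+17+8+12+16+19 = 101
Base-R-Q-H-Y-K-Base: 29+17+8+4+16+8 = 82
Base-R-Q-K-H-Y-Base: 29+17+20+12+4+19 = 101
Base-R-Q-K-Y-H-Base: 29+17+20+16+4+20 = 106
Base-R-Q-Y-H-K-Base: 29+17+12+4+12+8 = 82
Base-R-Q-Y-K-H-Base: 29+17+12+16+12+20 = 106
Base-R-K-H-Q-Y-Base: 29+21+12+8+12+19 = 101
Base-R-K-H-Y-Q-Base: 29+21+12+4+12+28 = 106
… (46 more)
Base-K-R-H-Q-Y-Base: 8+21+9+8+12+19 = 77  ← best
The minimum is 77.
One optimal route: Base → K → R → H → Q → Y → Base (or its reverse).

Shortest round trip = 77 min.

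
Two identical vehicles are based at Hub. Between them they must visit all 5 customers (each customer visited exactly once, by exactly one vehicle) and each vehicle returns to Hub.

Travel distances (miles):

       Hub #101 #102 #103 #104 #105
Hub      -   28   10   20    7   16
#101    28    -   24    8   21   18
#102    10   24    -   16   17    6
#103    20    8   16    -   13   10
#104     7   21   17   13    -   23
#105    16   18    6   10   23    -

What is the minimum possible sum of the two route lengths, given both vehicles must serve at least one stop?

Minimum combined distance: 76 miles.

Check every non-empty split of the stops between the two vehicles; for each half take its own optimal tour:
  {#101} + {#102, #103, #104, #105}: 56 + 46 = 102
  {#102} + {#101, #103, #104, #105}: 20 + 62 = 82
  {#101, #102} + {#103, #104, #105}: 62 + 46 = 108
  {#103} + {#101, #102, #104, #105}: 40 + 62 = 102
  {#101, #103} + {#102, #104, #105}: 56 + 46 = 102
  {#102, #103} + {#101, #104, #105}: 46 + 62 = 108
  … (15 splits in total)
  {#104} + {#101, #102, #103, #105}: 14 + 62 = 76  ← best
Best: vehicle 1 Hub → #104 → Hub = 14; vehicle 2 Hub → #101 → #103 → #105 → #102 → Hub = 62; combined 76.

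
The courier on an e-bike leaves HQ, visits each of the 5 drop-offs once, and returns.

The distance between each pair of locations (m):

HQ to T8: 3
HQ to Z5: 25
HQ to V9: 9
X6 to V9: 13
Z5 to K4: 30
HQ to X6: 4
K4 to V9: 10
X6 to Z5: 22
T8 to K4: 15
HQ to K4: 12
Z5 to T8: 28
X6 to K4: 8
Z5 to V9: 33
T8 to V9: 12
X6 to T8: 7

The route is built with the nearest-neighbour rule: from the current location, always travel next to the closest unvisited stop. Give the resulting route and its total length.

HQ → [T8:3 / X6:4 / V9:9 / K4:12 / Z5:25] → T8 (3)
T8 → [X6:7 / V9:12 / K4:15 / Z5:28] → X6 (7)
X6 → [K4:8 / V9:13 / Z5:22] → K4 (8)
K4 → [V9:10 / Z5:30] → V9 (10)
V9 → [Z5:33] → Z5 (33)
Return Z5→HQ: 25.
Total = 3 + 7 + 8 + 10 + 33 + 25 = 86.

Nearest-neighbour total = 86 m; route HQ → T8 → X6 → K4 → V9 → Z5 → HQ.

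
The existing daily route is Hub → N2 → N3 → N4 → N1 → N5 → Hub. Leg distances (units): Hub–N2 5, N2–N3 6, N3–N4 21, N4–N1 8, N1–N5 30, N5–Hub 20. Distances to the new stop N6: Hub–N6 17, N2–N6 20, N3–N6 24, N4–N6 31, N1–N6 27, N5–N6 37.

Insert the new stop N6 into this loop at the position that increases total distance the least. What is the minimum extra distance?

Insertion cost between consecutive stops i–j is d(i,N6) + d(N6,j) − d(i,j):
  between Hub and N2: 17 + 20 − 5 = 32
  between N2 and N3: 20 + 24 − 6 = 38
  between N3 and N4: 24 + 31 − 21 = 34
  between N4 and N1: 31 + 27 − 8 = 50
  between N1 and N5: 27 + 37 − 30 = 34
  between N5 and Hub: 37 + 17 − 20 = 34
Cheapest insertion is between Hub and N2, adding 32.
New total = 90 + 32 = 122.

Minimum extra distance: 32, inserting N6 between Hub and N2.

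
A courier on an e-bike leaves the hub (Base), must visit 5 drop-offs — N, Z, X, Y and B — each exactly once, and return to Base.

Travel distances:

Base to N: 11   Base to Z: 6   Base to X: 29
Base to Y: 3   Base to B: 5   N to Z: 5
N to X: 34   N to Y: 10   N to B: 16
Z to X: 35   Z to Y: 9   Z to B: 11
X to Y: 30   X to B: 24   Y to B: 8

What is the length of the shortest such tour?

With 5 stops there are 5!/2 = 60 distinct round trips (a route and its reverse cost the same).
Base→N→Z→X→Y→B→Base: 11+5+35+30+8+5 = 94
Base→N→Z→X→B→Y→Base: 11+5+35+24+8+3 = 86
Base→N→Z→Y→X→B→Base: 11+5+9+30+24+5 = 84
Base→N→Z→Y→B→X→Base: 11+5+9+8+24+29 = 86
Base→N→Z→B→X→Y→Base: 11+5+11+24+30+3 = 84
Base→N→Z→B→Y→X→Base: 11+5+11+8+30+29 = 94
Base→N→X→Z→Y→B→Base: 11+34+35+9+8+5 = 102
Base→N→X→Z→B→Y→Base: 11+34+35+11+8+3 = 102
Base→N→X→Y→Z→B→Base: 11+34+30+9+11+5 = 100
Base→N→X→Y→B→Z→Base: 11+34+30+8+11+6 = 100
Base→N→X→B→Z→Y→Base: 11+34+24+11+9+3 = 92
Base→N→X→B→Y→Z→Base: 11+34+24+8+9+6 = 92
Base→N→Y→Z→X→B→Base: 11+10+9+35+24+5 = 94
Base→N→Y→Z→B→X→Base: 11+10+9+11+24+29 = 94
… (46 more)
Base→Z→N→X→B→Y→Base: 6+5+34+24+8+3 = 80  ← best
The minimum is 80.
One optimal route: Base → Z → N → X → B → Y → Base (or its reverse).

80 — the shortest possible round trip.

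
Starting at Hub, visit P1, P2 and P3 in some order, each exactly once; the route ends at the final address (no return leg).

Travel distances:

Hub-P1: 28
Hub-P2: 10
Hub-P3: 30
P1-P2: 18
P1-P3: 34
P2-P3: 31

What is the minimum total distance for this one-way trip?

There are 3! = 6 possible orderings.
Hub - P1 - P2 - P3: 28+18+31 = 77
Hub - P1 - P3 - P2: 28+34+31 = 93
Hub - P2 - P1 - P3: 10+18+34 = 62
Hub - P2 - P3 - P1: 10+31+34 = 75
Hub - P3 - P1 - P2: 30+34+18 = 82
Hub - P3 - P2 - P1: 30+31+18 = 79
The minimum is 62.
One shortest path: Hub → P2 → P1 → P3.

Shortest open route: 62.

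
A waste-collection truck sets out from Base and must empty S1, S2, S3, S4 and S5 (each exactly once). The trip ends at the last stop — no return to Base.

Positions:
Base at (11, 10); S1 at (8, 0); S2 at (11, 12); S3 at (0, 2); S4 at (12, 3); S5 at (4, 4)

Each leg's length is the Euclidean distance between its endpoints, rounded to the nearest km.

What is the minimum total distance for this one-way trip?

Shortest open route: 26 km.

There are 5! = 120 possible orderings.
Base → S1 → S2 → S3 → S4 → S5: 10+12+15+12+8 = 57
Base → S1 → S2 → S3 → S5 → S4: 10+12+15+4+8 = 49
Base → S1 → S2 → S4 → S3 → S5: 10+12+9+12+4 = 47
Base → S1 → S2 → S4 → S5 → S3: 10+12+9+8+4 = 43
Base → S1 → S2 → S5 → S3 → S4: 10+12+11+4+12 = 49
Base → S1 → S2 → S5 → S4 → S3: 10+12+11+8+12 = 53
Base → S1 → S3 → S2 → S4 → S5: 10+8+15+9+8 = 50
Base → S1 → S3 → S2 → S5 → S4: 10+8+15+11+8 = 52
Base → S1 → S3 → S4 → S2 → S5: 10+8+12+9+11 = 50
Base → S1 → S3 → S4 → S5 → S2: 10+8+12+8+11 = 49
Base → S1 → S3 → S5 → S2 → S4: 10+8+4+11+9 = 42
Base → S1 → S3 → S5 → S4 → S2: 10+8+4+8+9 = 39
Base → S1 → S4 → S2 → S3 → S5: 10+5+9+15+4 = 43
Base → S1 → S4 → S2 → S5 → S3: 10+5+9+11+4 = 39
… (106 more)
Base → S2 → S4 → S1 → S5 → S3: 2+9+5+6+4 = 26  ← best
The minimum is 26.
One shortest path: Base → S2 → S4 → S1 → S5 → S3.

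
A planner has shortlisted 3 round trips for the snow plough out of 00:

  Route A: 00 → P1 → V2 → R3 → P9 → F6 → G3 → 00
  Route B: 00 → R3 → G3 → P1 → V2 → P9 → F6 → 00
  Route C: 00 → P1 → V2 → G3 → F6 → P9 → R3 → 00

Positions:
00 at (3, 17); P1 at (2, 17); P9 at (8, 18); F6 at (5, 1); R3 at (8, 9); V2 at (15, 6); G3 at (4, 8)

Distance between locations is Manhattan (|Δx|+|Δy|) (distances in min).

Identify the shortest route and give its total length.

Route A: 1 + 24 + 10 + 9 + 20 + 8 + 10 = 82
Route B: 13 + 5 + 11 + 24 + 19 + 20 + 18 = 110
Route C: 1 + 24 + 13 + 8 + 20 + 9 + 13 = 88

Shortest is Route A, total 82 min.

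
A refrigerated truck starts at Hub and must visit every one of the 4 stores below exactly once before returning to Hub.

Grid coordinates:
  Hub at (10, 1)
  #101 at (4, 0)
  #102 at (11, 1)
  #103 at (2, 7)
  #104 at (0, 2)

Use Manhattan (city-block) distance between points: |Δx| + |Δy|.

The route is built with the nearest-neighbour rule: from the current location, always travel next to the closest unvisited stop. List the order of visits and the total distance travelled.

Hub → [#102:1 / #101:7 / #104:11 / #103:14] → #102 (1)
#102 → [#101:8 / #104:12 / #103:15] → #101 (8)
#101 → [#104:6 / #103:9] → #104 (6)
#104 → [#103:7] → #103 (7)
Return #103→Hub: 14.
Total = 1 + 8 + 6 + 7 + 14 = 36.

Nearest-neighbour total = 36; route Hub → #102 → #101 → #104 → #103 → Hub.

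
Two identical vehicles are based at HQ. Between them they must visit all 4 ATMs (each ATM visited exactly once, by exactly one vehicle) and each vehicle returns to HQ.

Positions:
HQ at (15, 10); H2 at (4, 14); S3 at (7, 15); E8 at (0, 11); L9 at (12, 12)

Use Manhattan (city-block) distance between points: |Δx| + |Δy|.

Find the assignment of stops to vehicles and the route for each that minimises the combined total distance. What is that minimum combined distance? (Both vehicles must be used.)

50 — the smallest possible combined total.

Try each way of splitting the stops between the two vehicles (each non-empty) and, for each split, find the best tour for each vehicle:
  {H2} + {S3, E8, L9}: 30 + 40 = 70
  {S3} + {H2, E8, L9}: 26 + 38 = 64
  {H2, S3} + {E8, L9}: 32 + 34 = 66
  {E8} + {H2, S3, L9}: 32 + 32 = 64
  {H2, E8} + {S3, L9}: 38 + 26 = 64
  {S3, E8} + {H2, L9}: 40 + 30 = 70
  … (7 splits in total)
  {H2, S3, E8} + {L9}: 40 + 10 = 50  ← best
Best: vehicle 1 HQ → S3 → H2 → E8 → HQ = 40; vehicle 2 HQ → L9 → HQ = 10; combined 50.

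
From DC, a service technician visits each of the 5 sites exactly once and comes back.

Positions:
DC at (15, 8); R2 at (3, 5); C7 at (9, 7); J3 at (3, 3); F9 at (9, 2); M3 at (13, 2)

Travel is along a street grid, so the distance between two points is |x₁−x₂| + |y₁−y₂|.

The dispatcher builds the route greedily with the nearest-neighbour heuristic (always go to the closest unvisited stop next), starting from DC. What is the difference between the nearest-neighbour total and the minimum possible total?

8 longer than the optimal tour.

From DC: C7=7, M3=8, F9=12, R2=15, J3=17 → choose C7 (7).
From C7: F9=5, R2=8, M3=9, J3=10 → choose F9 (5).
From F9: M3=4, J3=7, R2=9 → choose M3 (4).
From M3: J3=11, R2=13 → choose J3 (11).
From J3: R2=2 → choose R2 (2).
NN route DC → C7 → F9 → M3 → J3 → R2 → DC costs 44.
Optimal: DC → C7 → R2 → J3 → F9 → M3 → DC costs 36 (by enumerating all 60 distinct tours).
Excess = 44 − 36 = 8.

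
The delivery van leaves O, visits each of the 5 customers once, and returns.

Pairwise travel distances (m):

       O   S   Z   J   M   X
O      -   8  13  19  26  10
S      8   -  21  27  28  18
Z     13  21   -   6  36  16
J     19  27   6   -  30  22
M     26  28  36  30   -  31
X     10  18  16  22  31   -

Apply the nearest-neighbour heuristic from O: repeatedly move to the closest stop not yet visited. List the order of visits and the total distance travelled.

Nearest-neighbour total = 104 m; route O → S → X → Z → J → M → O.

From O: distances to unvisited — S=8, X=10, Z=13, J=19, M=26. Nearest is S (8).
From S: distances to unvisited — X=18, Z=21, J=27, M=28. Nearest is X (18).
From X: distances to unvisited — Z=16, J=22, M=31. Nearest is Z (16).
From Z: distances to unvisited — J=6, M=36. Nearest is J (6).
From J: distances to unvisited — M=30. Nearest is M (30).
Return M→O: 26.
Total = 8 + 18 + 16 + 6 + 30 + 26 = 104.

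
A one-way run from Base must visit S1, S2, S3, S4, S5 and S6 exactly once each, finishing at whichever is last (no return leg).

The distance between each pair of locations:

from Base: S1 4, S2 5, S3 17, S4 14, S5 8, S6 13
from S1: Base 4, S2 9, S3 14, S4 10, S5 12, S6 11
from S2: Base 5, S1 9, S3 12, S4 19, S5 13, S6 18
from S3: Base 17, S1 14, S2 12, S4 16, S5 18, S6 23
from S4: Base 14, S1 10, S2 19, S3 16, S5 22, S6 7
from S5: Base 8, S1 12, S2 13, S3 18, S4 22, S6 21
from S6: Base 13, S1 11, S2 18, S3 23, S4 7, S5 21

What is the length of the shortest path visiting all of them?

There are 6! = 720 possible orderings.
Base→S1→S2→S3→S4→S5→S6: 4+9+12+16+22+21 = 84
Base→S1→S2→S3→S4→S6→S5: 4+9+12+16+7+21 = 69
Base→S1→S2→S3→S5→S4→S6: 4+9+12+18+22+7 = 72
Base→S1→S2→S3→S5→S6→S4: 4+9+12+18+21+7 = 71
Base→S1→S2→S3→S6→S4→S5: 4+9+12+23+7+22 = 77
Base→S1→S2→S3→S6→S5→S4: 4+9+12+23+21+22 = 91
Base→S1→S2→S4→S3→S5→S6: 4+9+19+16+18+21 = 87
Base→S1→S2→S4→S3→S6→S5: 4+9+19+16+23+21 = 92
… (712 more)
Base→S1→S6→S4→S3→S2→S5: 4+11+7+16+12+13 = 63  ← best
The minimum is 63.
One shortest path: Base → S1 → S6 → S4 → S3 → S2 → S5.

Shortest open route: 63.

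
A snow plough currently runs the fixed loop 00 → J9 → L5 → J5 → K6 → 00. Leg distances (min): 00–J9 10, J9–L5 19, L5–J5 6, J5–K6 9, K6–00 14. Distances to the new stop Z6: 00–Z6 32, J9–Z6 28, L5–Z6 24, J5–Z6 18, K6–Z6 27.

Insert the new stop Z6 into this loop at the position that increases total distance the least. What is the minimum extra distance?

Insertion cost between consecutive stops i–j is d(i,Z6) + d(Z6,j) − d(i,j):
  between 00 and J9: 32 + 28 − 10 = 50
  between J9 and L5: 28 + 24 − 19 = 33
  between L5 and J5: 24 + 18 − 6 = 36
  between J5 and K6: 18 + 27 − 9 = 36
  between K6 and 00: 27 + 32 − 14 = 45
Cheapest insertion is between J9 and L5, adding 33.
New total = 58 + 33 = 91.

Minimum extra distance: 33 min, inserting Z6 between J9 and L5.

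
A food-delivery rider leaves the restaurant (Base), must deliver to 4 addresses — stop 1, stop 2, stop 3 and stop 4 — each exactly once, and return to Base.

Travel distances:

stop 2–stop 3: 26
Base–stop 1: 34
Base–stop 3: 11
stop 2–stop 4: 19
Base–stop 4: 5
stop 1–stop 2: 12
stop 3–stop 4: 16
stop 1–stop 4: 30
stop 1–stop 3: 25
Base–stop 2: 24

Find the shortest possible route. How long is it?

Base-stop 1-stop 2-stop 3-stop 4-Base: 34+12+26+16+5 = 93
Base-stop 1-stop 2-stop 4-stop 3-Base: 34+12+19+16+11 = 92
Base-stop 1-stop 3-stop 2-stop 4-Base: 34+25+26+19+5 = 109
Base-stop 1-stop 3-stop 4-stop 2-Base: 34+25+16+19+24 = 118
Base-stop 1-stop 4-stop 2-stop 3-Base: 34+30+19+26+11 = 120
Base-stop 1-stop 4-stop 3-stop 2-Base: 34+30+16+26+24 = 130
Base-stop 2-stop 1-stop 3-stop 4-Base: 24+12+25+16+5 = 82
Base-stop 2-stop 1-stop 4-stop 3-Base: 24+12+30+16+11 = 93
Base-stop 2-stop 3-stop 1-stop 4-Base: 24+26+25+30+5 = 110
Base-stop 2-stop 4-stop 1-stop 3-Base: 24+19+30+25+11 = 109
Base-stop 3-stop 1-stop 2-stop 4-Base: 11+25+12+19+5 = 72
Base-stop 3-stop 2-stop 1-stop 4-Base: 11+26+12+30+5 = 84
The minimum is 72.
One optimal route: Base → stop 3 → stop 1 → stop 2 → stop 4 → Base (or its reverse).

Minimum total distance: 72.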